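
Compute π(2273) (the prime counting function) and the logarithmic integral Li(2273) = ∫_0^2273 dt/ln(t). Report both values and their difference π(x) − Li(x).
π(2273) = 338;  Li(2273) ≈ 350.42;  π(x) − Li(x) ≈ -12.42.

Direct count of primes ≤ 2273 gives π(2273) = 338. Numerical evaluation of the logarithmic integral gives Li(2273) ≈ 350.42. The difference π(x) − Li(x) ≈ -12.42 is typically negative for small/moderate x (Li(x) overestimates), though Littlewood's theorem shows this sign changes infinitely often.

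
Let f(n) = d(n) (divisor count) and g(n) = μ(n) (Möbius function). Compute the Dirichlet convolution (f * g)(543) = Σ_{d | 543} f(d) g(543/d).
(d * μ)(543) = 1

Divisors of 543: [1, 3, 181, 543]. For each d | 543:
  d = 1: d(1) · μ(543/1) = 1 · 1 = 1
  d = 3: d(3) · μ(543/3) = 2 · -1 = -2
  d = 181: d(181) · μ(543/181) = 2 · -1 = -2
  d = 543: d(543) · μ(543/543) = 4 · 1 = 4
Summing: (d * μ)(543) = 1 + -2 + -2 + 4 = 1.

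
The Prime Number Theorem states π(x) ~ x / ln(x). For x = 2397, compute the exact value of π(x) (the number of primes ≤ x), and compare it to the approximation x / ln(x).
π(2397) = 356;  x/ln(x) ≈ 308.02;  relative error ≈ 13.48%.

Directly count primes up to 2397: π(2397) = 356. The PNT approximation gives 2397/ln(2397) ≈ 2397/7.78197 ≈ 308.02. Relative error (π(x) − x/ln(x)) / π(x) ≈ 13.48%; the approximation is known to undercount slightly (Li(x) is a better estimate).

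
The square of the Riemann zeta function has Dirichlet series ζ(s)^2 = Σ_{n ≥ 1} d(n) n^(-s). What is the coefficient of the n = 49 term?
d(49) = 3

ζ(s)^2 = (Σ 1/m^s)(Σ 1/k^s). The coefficient of 1/n^s in the product is the number of ordered pairs (m, k) with mk = n, which equals d(n). For n = 49, divisors are [1, 7, 49], so d(49) = 3.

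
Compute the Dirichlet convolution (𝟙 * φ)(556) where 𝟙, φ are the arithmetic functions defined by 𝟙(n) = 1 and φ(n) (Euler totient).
(𝟙 * φ)(556) = 556

Divisors of 556: [1, 2, 4, 139, 278, 556]. For each d | 556:
  d = 1: 𝟙(1) · φ(556/1) = 1 · 276 = 276
  d = 2: 𝟙(2) · φ(556/2) = 1 · 138 = 138
  d = 4: 𝟙(4) · φ(556/4) = 1 · 138 = 138
  d = 139: 𝟙(139) · φ(556/139) = 1 · 2 = 2
  d = 278: 𝟙(278) · φ(556/278) = 1 · 1 = 1
  d = 556: 𝟙(556) · φ(556/556) = 1 · 1 = 1
Summing: (𝟙 * φ)(556) = 276 + 138 + 138 + 2 + 1 + 1 = 556.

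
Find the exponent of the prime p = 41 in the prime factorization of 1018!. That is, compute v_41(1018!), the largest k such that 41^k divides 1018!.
v_41(1018!) = 24

Legendre's formula: v_p(n!) = Σ_{k ≥ 1} ⌊n / p^k⌋. For p = 41, n = 1018, the terms are:
  ⌊1018/41^1⌋ = ⌊1018/41⌋ = 24
(the next term ⌊1018/41^2⌋ = 0, terminating the sum). Summing: v_41(1018!) = 24 = 24.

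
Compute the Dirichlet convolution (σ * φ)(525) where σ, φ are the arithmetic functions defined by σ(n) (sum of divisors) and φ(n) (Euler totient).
(σ * φ)(525) = 6300

Divisors of 525: [1, 3, 5, 7, 15, 21, 25, 35, 75, 105, 175, 525]. For each d | 525:
  d = 1: σ(1) · φ(525/1) = 1 · 240 = 240
  d = 3: σ(3) · φ(525/3) = 4 · 120 = 480
  d = 5: σ(5) · φ(525/5) = 6 · 48 = 288
  d = 7: σ(7) · φ(525/7) = 8 · 40 = 320
  d = 15: σ(15) · φ(525/15) = 24 · 24 = 576
  d = 21: σ(21) · φ(525/21) = 32 · 20 = 640
  d = 25: σ(25) · φ(525/25) = 31 · 12 = 372
  d = 35: σ(35) · φ(525/35) = 48 · 8 = 384
  d = 75: σ(75) · φ(525/75) = 124 · 6 = 744
  d = 105: σ(105) · φ(525/105) = 192 · 4 = 768
  d = 175: σ(175) · φ(525/175) = 248 · 2 = 496
  d = 525: σ(525) · φ(525/525) = 992 · 1 = 992
Summing: (σ * φ)(525) = 240 + 480 + 288 + 320 + 576 + 640 + 372 + 384 + 744 + 768 + 496 + 992 = 6300.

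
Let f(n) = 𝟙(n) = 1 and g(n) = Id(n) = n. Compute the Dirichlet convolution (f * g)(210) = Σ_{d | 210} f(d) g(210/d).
(𝟙 * Id)(210) = 576

Divisors of 210: [1, 2, 3, 5, 6, 7, 10, 14, 15, 21, 30, 35, 42, 70, 105, 210]. For each d | 210:
  d = 1: 𝟙(1) · Id(210/1) = 1 · 210 = 210
  d = 2: 𝟙(2) · Id(210/2) = 1 · 105 = 105
  d = 3: 𝟙(3) · Id(210/3) = 1 · 70 = 70
  d = 5: 𝟙(5) · Id(210/5) = 1 · 42 = 42
  d = 6: 𝟙(6) · Id(210/6) = 1 · 35 = 35
  d = 7: 𝟙(7) · Id(210/7) = 1 · 30 = 30
  d = 10: 𝟙(10) · Id(210/10) = 1 · 21 = 21
  d = 14: 𝟙(14) · Id(210/14) = 1 · 15 = 15
  d = 15: 𝟙(15) · Id(210/15) = 1 · 14 = 14
  d = 21: 𝟙(21) · Id(210/21) = 1 · 10 = 10
  d = 30: 𝟙(30) · Id(210/30) = 1 · 7 = 7
  d = 35: 𝟙(35) · Id(210/35) = 1 · 6 = 6
  d = 42: 𝟙(42) · Id(210/42) = 1 · 5 = 5
  d = 70: 𝟙(70) · Id(210/70) = 1 · 3 = 3
  d = 105: 𝟙(105) · Id(210/105) = 1 · 2 = 2
  d = 210: 𝟙(210) · Id(210/210) = 1 · 1 = 1
Summing: (𝟙 * Id)(210) = 210 + 105 + 70 + 42 + 35 + 30 + 21 + 15 + 14 + 10 + 7 + 6 + 5 + 3 + 2 + 1 = 576.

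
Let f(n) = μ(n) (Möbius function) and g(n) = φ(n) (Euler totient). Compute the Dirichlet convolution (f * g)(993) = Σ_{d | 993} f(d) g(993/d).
(μ * φ)(993) = 329

Divisors of 993: [1, 3, 331, 993]. For each d | 993:
  d = 1: μ(1) · φ(993/1) = 1 · 660 = 660
  d = 3: μ(3) · φ(993/3) = -1 · 330 = -330
  d = 331: μ(331) · φ(993/331) = -1 · 2 = -2
  d = 993: μ(993) · φ(993/993) = 1 · 1 = 1
Summing: (μ * φ)(993) = 660 + -330 + -2 + 1 = 329.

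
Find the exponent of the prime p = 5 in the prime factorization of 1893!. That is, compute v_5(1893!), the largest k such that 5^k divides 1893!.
v_5(1893!) = 471

Legendre's formula: v_p(n!) = Σ_{k ≥ 1} ⌊n / p^k⌋. For p = 5, n = 1893, the terms are:
  ⌊1893/5^1⌋ = ⌊1893/5⌋ = 378
  ⌊1893/5^2⌋ = ⌊1893/25⌋ = 75
  ⌊1893/5^3⌋ = ⌊1893/125⌋ = 15
  ⌊1893/5^4⌋ = ⌊1893/625⌋ = 3
(the next term ⌊1893/5^5⌋ = 0, terminating the sum). Summing: v_5(1893!) = 378 + 75 + 15 + 3 = 471.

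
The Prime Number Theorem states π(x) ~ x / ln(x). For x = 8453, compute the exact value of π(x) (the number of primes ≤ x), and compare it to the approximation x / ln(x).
π(8453) = 1057;  x/ln(x) ≈ 934.83;  relative error ≈ 11.56%.

Directly count primes up to 8453: π(8453) = 1057. The PNT approximation gives 8453/ln(8453) ≈ 8453/9.04228 ≈ 934.83. Relative error (π(x) − x/ln(x)) / π(x) ≈ 11.56%; the approximation is known to undercount slightly (Li(x) is a better estimate).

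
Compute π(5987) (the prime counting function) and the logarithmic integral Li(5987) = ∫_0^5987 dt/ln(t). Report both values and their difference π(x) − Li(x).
π(5987) = 783;  Li(5987) ≈ 798.92;  π(x) − Li(x) ≈ -15.92.

Direct count of primes ≤ 5987 gives π(5987) = 783. Numerical evaluation of the logarithmic integral gives Li(5987) ≈ 798.92. The difference π(x) − Li(x) ≈ -15.92 is typically negative for small/moderate x (Li(x) overestimates), though Littlewood's theorem shows this sign changes infinitely often.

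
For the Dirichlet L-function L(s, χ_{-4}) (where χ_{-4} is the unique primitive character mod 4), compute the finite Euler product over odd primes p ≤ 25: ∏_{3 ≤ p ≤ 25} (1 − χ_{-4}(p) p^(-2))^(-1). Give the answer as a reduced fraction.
∏ = 7900068038863/8628726988800

The odd primes p ≤ 25 are [3, 5, 7, 11, 13, 17, 19, 23]. For each, χ(p) = 1 if p ≡ 1 mod 4, χ(p) = −1 if p ≡ 3 mod 4. Taking (1 − χ(p)/p^2)^(-1) = p^2/(p^2 − χ(p)): (1 − (-1)/3^2)^(-1) · (1 − (1)/5^2)^(-1) · (1 − (-1)/7^2)^(-1) · (1 − (-1)/11^2)^(-1) · (1 − (1)/13^2)^(-1) · (1 − (1)/17^2)^(-1) · (1 − (-1)/19^2)^(-1) · (1 − (-1)/23^2)^(-1) = 7900068038863/8628726988800.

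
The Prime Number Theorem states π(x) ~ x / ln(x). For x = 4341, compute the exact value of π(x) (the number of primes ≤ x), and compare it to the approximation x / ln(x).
π(4341) = 593;  x/ln(x) ≈ 518.28;  relative error ≈ 12.60%.

Directly count primes up to 4341: π(4341) = 593. The PNT approximation gives 4341/ln(4341) ≈ 4341/8.37586 ≈ 518.28. Relative error (π(x) − x/ln(x)) / π(x) ≈ 12.60%; the approximation is known to undercount slightly (Li(x) is a better estimate).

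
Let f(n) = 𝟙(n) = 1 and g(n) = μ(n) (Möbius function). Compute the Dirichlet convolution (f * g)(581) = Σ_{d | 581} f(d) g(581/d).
(𝟙 * μ)(581) = 0

Divisors of 581: [1, 7, 83, 581]. For each d | 581:
  d = 1: 𝟙(1) · μ(581/1) = 1 · 1 = 1
  d = 7: 𝟙(7) · μ(581/7) = 1 · -1 = -1
  d = 83: 𝟙(83) · μ(581/83) = 1 · -1 = -1
  d = 581: 𝟙(581) · μ(581/581) = 1 · 1 = 1
Summing: (𝟙 * μ)(581) = 1 + -1 + -1 + 1 = 0.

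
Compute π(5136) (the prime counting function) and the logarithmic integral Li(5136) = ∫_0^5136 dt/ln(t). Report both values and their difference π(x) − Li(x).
π(5136) = 685;  Li(5136) ≈ 700.22;  π(x) − Li(x) ≈ -15.22.

Direct count of primes ≤ 5136 gives π(5136) = 685. Numerical evaluation of the logarithmic integral gives Li(5136) ≈ 700.22. The difference π(x) − Li(x) ≈ -15.22 is typically negative for small/moderate x (Li(x) overestimates), though Littlewood's theorem shows this sign changes infinitely often.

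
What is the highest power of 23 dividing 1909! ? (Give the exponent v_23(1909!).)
v_23(1909!) = 86

Legendre's formula: v_p(n!) = Σ_{k ≥ 1} ⌊n / p^k⌋. For p = 23, n = 1909, the terms are:
  ⌊1909/23^1⌋ = ⌊1909/23⌋ = 83
  ⌊1909/23^2⌋ = ⌊1909/529⌋ = 3
(the next term ⌊1909/23^3⌋ = 0, terminating the sum). Summing: v_23(1909!) = 83 + 3 = 86.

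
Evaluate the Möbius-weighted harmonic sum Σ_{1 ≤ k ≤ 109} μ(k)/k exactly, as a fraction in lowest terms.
Σ μ(k)/k = -112507215014412420639528093186025954164982/6660357067091784194720860996953995468452315

Values of μ(k) for 1 ≤ k ≤ 109: μ(1) = 1, μ(2) = -1, μ(3) = -1, μ(5) = -1, μ(6) = 1, μ(7) = -1, μ(10) = 1, μ(11) = -1, μ(13) = -1, μ(14) = 1, μ(15) = 1, μ(17) = -1, μ(19) = -1, μ(21) = 1, μ(22) = 1, μ(23) = -1, μ(26) = 1, μ(29) = -1, μ(30) = -1, μ(31) = -1, μ(33) = 1, μ(34) = 1, μ(35) = 1, μ(37) = -1, μ(38) = 1, μ(39) = 1, μ(41) = -1, μ(42) = -1, μ(43) = -1, μ(46) = 1, μ(47) = -1, μ(51) = 1, μ(53) = -1, μ(55) = 1, μ(57) = 1, μ(58) = 1, μ(59) = -1, μ(61) = -1, μ(62) = 1, μ(65) = 1, μ(66) = -1, μ(67) = -1, μ(69) = 1, μ(70) = -1, μ(71) = -1, μ(73) = -1, μ(74) = 1, μ(77) = 1, μ(78) = -1, μ(79) = -1, μ(82) = 1, μ(83) = -1, μ(85) = 1, μ(86) = 1, μ(87) = 1, μ(89) = -1, μ(91) = 1, μ(93) = 1, μ(94) = 1, μ(95) = 1, μ(97) = -1, μ(101) = -1, μ(102) = -1, μ(103) = -1, μ(105) = -1, μ(106) = 1, μ(107) = -1, μ(109) = -1, with μ = 0 on non-squarefree integers. Summing μ(k)/k for k where μ(k) ≠ 0 gives -112507215014412420639528093186025954164982/6660357067091784194720860996953995468452315 ≈ -0.0169. (PNT ⟺ this sum → 0 as n → ∞.)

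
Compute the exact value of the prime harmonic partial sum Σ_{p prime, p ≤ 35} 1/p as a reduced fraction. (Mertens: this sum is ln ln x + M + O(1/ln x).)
Σ 1/p = 314016924901/200560490130

π(35) = 11, so the primes ≤ 35 are [2, 3, 5, 7, 11, 13, 17, 19, 23, 29, 31]. Summing 1/p over these primes: 314016924901/200560490130 ≈ 1.5657. Mertens estimate ln ln(35) + 0.2615 ≈ 1.5300.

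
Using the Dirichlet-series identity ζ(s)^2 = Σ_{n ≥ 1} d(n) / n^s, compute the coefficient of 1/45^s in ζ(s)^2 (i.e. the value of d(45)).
d(45) = 6

ζ(s)^2 = (Σ 1/m^s)(Σ 1/k^s). The coefficient of 1/n^s in the product is the number of ordered pairs (m, k) with mk = n, which equals d(n). For n = 45, divisors are [1, 3, 5, 9, 15, 45], so d(45) = 6.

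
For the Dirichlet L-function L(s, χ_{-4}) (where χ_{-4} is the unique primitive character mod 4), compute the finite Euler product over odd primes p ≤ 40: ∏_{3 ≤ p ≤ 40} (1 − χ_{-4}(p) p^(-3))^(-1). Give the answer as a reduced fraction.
∏ = 23039676015771696171729025/23777920687809392849977344

The odd primes p ≤ 40 are [3, 5, 7, 11, 13, 17, 19, 23, 29, 31, 37]. For each, χ(p) = 1 if p ≡ 1 mod 4, χ(p) = −1 if p ≡ 3 mod 4. Taking (1 − χ(p)/p^3)^(-1) = p^3/(p^3 − χ(p)): (1 − (-1)/3^3)^(-1) · (1 − (1)/5^3)^(-1) · (1 − (-1)/7^3)^(-1) · (1 − (-1)/11^3)^(-1) · (1 − (1)/13^3)^(-1) · (1 − (1)/17^3)^(-1) · (1 − (-1)/19^3)^(-1) · (1 − (-1)/23^3)^(-1) · (1 − (1)/29^3)^(-1) · (1 − (-1)/31^3)^(-1) · (1 − (1)/37^3)^(-1) = 23039676015771696171729025/23777920687809392849977344.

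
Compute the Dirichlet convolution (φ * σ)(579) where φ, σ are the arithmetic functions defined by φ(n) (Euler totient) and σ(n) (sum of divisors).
(φ * σ)(579) = 2316

Divisors of 579: [1, 3, 193, 579]. For each d | 579:
  d = 1: φ(1) · σ(579/1) = 1 · 776 = 776
  d = 3: φ(3) · σ(579/3) = 2 · 194 = 388
  d = 193: φ(193) · σ(579/193) = 192 · 4 = 768
  d = 579: φ(579) · σ(579/579) = 384 · 1 = 384
Summing: (φ * σ)(579) = 776 + 388 + 768 + 384 = 2316.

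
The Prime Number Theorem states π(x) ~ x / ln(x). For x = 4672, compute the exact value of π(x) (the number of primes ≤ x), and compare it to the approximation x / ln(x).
π(4672) = 631;  x/ln(x) ≈ 552.94;  relative error ≈ 12.37%.

Directly count primes up to 4672: π(4672) = 631. The PNT approximation gives 4672/ln(4672) ≈ 4672/8.44934 ≈ 552.94. Relative error (π(x) − x/ln(x)) / π(x) ≈ 12.37%; the approximation is known to undercount slightly (Li(x) is a better estimate).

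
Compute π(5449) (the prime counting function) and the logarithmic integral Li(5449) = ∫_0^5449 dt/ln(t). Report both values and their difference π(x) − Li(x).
π(5449) = 721;  Li(5449) ≈ 736.73;  π(x) − Li(x) ≈ -15.73.

Direct count of primes ≤ 5449 gives π(5449) = 721. Numerical evaluation of the logarithmic integral gives Li(5449) ≈ 736.73. The difference π(x) − Li(x) ≈ -15.73 is typically negative for small/moderate x (Li(x) overestimates), though Littlewood's theorem shows this sign changes infinitely often.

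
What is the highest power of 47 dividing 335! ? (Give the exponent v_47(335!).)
v_47(335!) = 7

Legendre's formula: v_p(n!) = Σ_{k ≥ 1} ⌊n / p^k⌋. For p = 47, n = 335, the terms are:
  ⌊335/47^1⌋ = ⌊335/47⌋ = 7
(the next term ⌊335/47^2⌋ = 0, terminating the sum). Summing: v_47(335!) = 7 = 7.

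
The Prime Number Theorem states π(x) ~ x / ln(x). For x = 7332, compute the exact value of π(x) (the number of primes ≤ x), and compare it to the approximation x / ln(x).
π(7332) = 934;  x/ln(x) ≈ 823.82;  relative error ≈ 11.80%.

Directly count primes up to 7332: π(7332) = 934. The PNT approximation gives 7332/ln(7332) ≈ 7332/8.90000 ≈ 823.82. Relative error (π(x) − x/ln(x)) / π(x) ≈ 11.80%; the approximation is known to undercount slightly (Li(x) is a better estimate).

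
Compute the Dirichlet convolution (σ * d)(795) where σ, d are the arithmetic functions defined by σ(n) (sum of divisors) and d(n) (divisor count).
(σ * d)(795) = 2688

Divisors of 795: [1, 3, 5, 15, 53, 159, 265, 795]. For each d | 795:
  d = 1: σ(1) · d(795/1) = 1 · 8 = 8
  d = 3: σ(3) · d(795/3) = 4 · 4 = 16
  d = 5: σ(5) · d(795/5) = 6 · 4 = 24
  d = 15: σ(15) · d(795/15) = 24 · 2 = 48
  d = 53: σ(53) · d(795/53) = 54 · 4 = 216
  d = 159: σ(159) · d(795/159) = 216 · 2 = 432
  d = 265: σ(265) · d(795/265) = 324 · 2 = 648
  d = 795: σ(795) · d(795/795) = 1296 · 1 = 1296
Summing: (σ * d)(795) = 8 + 16 + 24 + 48 + 216 + 432 + 648 + 1296 = 2688.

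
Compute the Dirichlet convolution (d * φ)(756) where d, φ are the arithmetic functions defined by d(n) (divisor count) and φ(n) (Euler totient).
(d * φ)(756) = 2240

Divisors of 756: [1, 2, 3, 4, 6, 7, 9, 12, 14, 18, 21, 27, 28, 36, 42, 54, 63, 84, 108, 126, 189, 252, 378, 756]. For each d | 756:
  d = 1: d(1) · φ(756/1) = 1 · 216 = 216
  d = 2: d(2) · φ(756/2) = 2 · 108 = 216
  d = 3: d(3) · φ(756/3) = 2 · 72 = 144
  d = 4: d(4) · φ(756/4) = 3 · 108 = 324
  d = 6: d(6) · φ(756/6) = 4 · 36 = 144
  d = 7: d(7) · φ(756/7) = 2 · 36 = 72
  d = 9: d(9) · φ(756/9) = 3 · 24 = 72
  d = 12: d(12) · φ(756/12) = 6 · 36 = 216
  d = 14: d(14) · φ(756/14) = 4 · 18 = 72
  d = 18: d(18) · φ(756/18) = 6 · 12 = 72
  d = 21: d(21) · φ(756/21) = 4 · 12 = 48
  d = 27: d(27) · φ(756/27) = 4 · 12 = 48
  d = 28: d(28) · φ(756/28) = 6 · 18 = 108
  d = 36: d(36) · φ(756/36) = 9 · 12 = 108
  d = 42: d(42) · φ(756/42) = 8 · 6 = 48
  d = 54: d(54) · φ(756/54) = 8 · 6 = 48
  d = 63: d(63) · φ(756/63) = 6 · 4 = 24
  d = 84: d(84) · φ(756/84) = 12 · 6 = 72
  d = 108: d(108) · φ(756/108) = 12 · 6 = 72
  d = 126: d(126) · φ(756/126) = 12 · 2 = 24
  d = 189: d(189) · φ(756/189) = 8 · 2 = 16
  d = 252: d(252) · φ(756/252) = 18 · 2 = 36
  d = 378: d(378) · φ(756/378) = 16 · 1 = 16
  d = 756: d(756) · φ(756/756) = 24 · 1 = 24
Summing: (d * φ)(756) = 216 + 216 + 144 + 324 + 144 + 72 + 72 + 216 + 72 + 72 + 48 + 48 + 108 + 108 + 48 + 48 + 24 + 72 + 72 + 24 + 16 + 36 + 16 + 24 = 2240.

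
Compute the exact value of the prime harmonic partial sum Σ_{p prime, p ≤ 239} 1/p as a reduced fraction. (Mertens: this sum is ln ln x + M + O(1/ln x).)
Σ 1/p = 2098799936456271323771652759516428422371386490386771476792994918184499649543226735989117756998751/1062411448280052319722448549835623701226301211611796930357321893850294264731624591303255041960530

π(239) = 52, so the primes ≤ 239 are [2, 3, 5, 7, 11, 13, 17, 19, 23, 29, 31, 37, 41, 43, 47, 53, 59, 61, 67, 71, 73, 79, 83, 89, 97, 101, 103, 107, 109, 113, 127, 131, 137, 139, 149, 151, 157, 163, 167, 173, 179, 181, 191, 193, 197, 199, 211, 223, 227, 229, 233, 239]. Summing 1/p over these primes: 2098799936456271323771652759516428422371386490386771476792994918184499649543226735989117756998751/1062411448280052319722448549835623701226301211611796930357321893850294264731624591303255041960530 ≈ 1.9755. Mertens estimate ln ln(239) + 0.2615 ≈ 1.9620.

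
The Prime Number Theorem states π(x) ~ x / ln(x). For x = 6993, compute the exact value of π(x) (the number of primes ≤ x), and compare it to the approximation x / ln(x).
π(6993) = 899;  x/ln(x) ≈ 789.93;  relative error ≈ 12.13%.

Directly count primes up to 6993: π(6993) = 899. The PNT approximation gives 6993/ln(6993) ≈ 6993/8.85266 ≈ 789.93. Relative error (π(x) − x/ln(x)) / π(x) ≈ 12.13%; the approximation is known to undercount slightly (Li(x) is a better estimate).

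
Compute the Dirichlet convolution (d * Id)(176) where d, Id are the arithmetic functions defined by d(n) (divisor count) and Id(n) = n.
(d * Id)(176) = 741

Divisors of 176: [1, 2, 4, 8, 11, 16, 22, 44, 88, 176]. For each d | 176:
  d = 1: d(1) · Id(176/1) = 1 · 176 = 176
  d = 2: d(2) · Id(176/2) = 2 · 88 = 176
  d = 4: d(4) · Id(176/4) = 3 · 44 = 132
  d = 8: d(8) · Id(176/8) = 4 · 22 = 88
  d = 11: d(11) · Id(176/11) = 2 · 16 = 32
  d = 16: d(16) · Id(176/16) = 5 · 11 = 55
  d = 22: d(22) · Id(176/22) = 4 · 8 = 32
  d = 44: d(44) · Id(176/44) = 6 · 4 = 24
  d = 88: d(88) · Id(176/88) = 8 · 2 = 16
  d = 176: d(176) · Id(176/176) = 10 · 1 = 10
Summing: (d * Id)(176) = 176 + 176 + 132 + 88 + 32 + 55 + 32 + 24 + 16 + 10 = 741.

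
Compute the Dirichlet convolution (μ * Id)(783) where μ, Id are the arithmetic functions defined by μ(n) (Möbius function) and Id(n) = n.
(μ * Id)(783) = 504

Divisors of 783: [1, 3, 9, 27, 29, 87, 261, 783]. For each d | 783:
  d = 1: μ(1) · Id(783/1) = 1 · 783 = 783
  d = 3: μ(3) · Id(783/3) = -1 · 261 = -261
  d = 9: μ(9) · Id(783/9) = 0 · 87 = 0
  d = 27: μ(27) · Id(783/27) = 0 · 29 = 0
  d = 29: μ(29) · Id(783/29) = -1 · 27 = -27
  d = 87: μ(87) · Id(783/87) = 1 · 9 = 9
  d = 261: μ(261) · Id(783/261) = 0 · 3 = 0
  d = 783: μ(783) · Id(783/783) = 0 · 1 = 0
Summing: (μ * Id)(783) = 783 + -261 + 0 + 0 + -27 + 9 + 0 + 0 = 504.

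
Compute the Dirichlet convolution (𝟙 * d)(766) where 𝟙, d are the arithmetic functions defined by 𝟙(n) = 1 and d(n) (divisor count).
(𝟙 * d)(766) = 9

Divisors of 766: [1, 2, 383, 766]. For each d | 766:
  d = 1: 𝟙(1) · d(766/1) = 1 · 4 = 4
  d = 2: 𝟙(2) · d(766/2) = 1 · 2 = 2
  d = 383: 𝟙(383) · d(766/383) = 1 · 2 = 2
  d = 766: 𝟙(766) · d(766/766) = 1 · 1 = 1
Summing: (𝟙 * d)(766) = 4 + 2 + 2 + 1 = 9.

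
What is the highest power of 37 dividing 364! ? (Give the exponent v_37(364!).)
v_37(364!) = 9

Legendre's formula: v_p(n!) = Σ_{k ≥ 1} ⌊n / p^k⌋. For p = 37, n = 364, the terms are:
  ⌊364/37^1⌋ = ⌊364/37⌋ = 9
(the next term ⌊364/37^2⌋ = 0, terminating the sum). Summing: v_37(364!) = 9 = 9.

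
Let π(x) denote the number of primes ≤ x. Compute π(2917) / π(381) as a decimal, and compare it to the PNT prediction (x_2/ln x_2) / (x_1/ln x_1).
π(2917)/π(381) = 422/75 ≈ 5.6267;  PNT prediction ≈ 5.7028.

π(381) = 75 and π(2917) = 422, so π(2917)/π(381) ≈ 5.6267. The PNT-predicted ratio is (2917/ln(2917)) / (381/ln(381)) ≈ 5.7028. The two agree to within a few percent, as expected.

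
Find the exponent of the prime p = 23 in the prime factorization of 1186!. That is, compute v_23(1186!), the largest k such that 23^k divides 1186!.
v_23(1186!) = 53

Legendre's formula: v_p(n!) = Σ_{k ≥ 1} ⌊n / p^k⌋. For p = 23, n = 1186, the terms are:
  ⌊1186/23^1⌋ = ⌊1186/23⌋ = 51
  ⌊1186/23^2⌋ = ⌊1186/529⌋ = 2
(the next term ⌊1186/23^3⌋ = 0, terminating the sum). Summing: v_23(1186!) = 51 + 2 = 53.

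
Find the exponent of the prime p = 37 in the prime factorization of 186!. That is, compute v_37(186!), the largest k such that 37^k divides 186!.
v_37(186!) = 5

Legendre's formula: v_p(n!) = Σ_{k ≥ 1} ⌊n / p^k⌋. For p = 37, n = 186, the terms are:
  ⌊186/37^1⌋ = ⌊186/37⌋ = 5
(the next term ⌊186/37^2⌋ = 0, terminating the sum). Summing: v_37(186!) = 5 = 5.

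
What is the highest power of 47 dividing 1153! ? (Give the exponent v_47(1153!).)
v_47(1153!) = 24

Legendre's formula: v_p(n!) = Σ_{k ≥ 1} ⌊n / p^k⌋. For p = 47, n = 1153, the terms are:
  ⌊1153/47^1⌋ = ⌊1153/47⌋ = 24
(the next term ⌊1153/47^2⌋ = 0, terminating the sum). Summing: v_47(1153!) = 24 = 24.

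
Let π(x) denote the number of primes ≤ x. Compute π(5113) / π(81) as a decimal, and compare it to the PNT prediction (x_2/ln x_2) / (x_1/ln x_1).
π(5113)/π(81) = 684/22 ≈ 31.0909;  PNT prediction ≈ 32.4833.

π(81) = 22 and π(5113) = 684, so π(5113)/π(81) ≈ 31.0909. The PNT-predicted ratio is (5113/ln(5113)) / (81/ln(81)) ≈ 32.4833. The two agree to within a few percent, as expected.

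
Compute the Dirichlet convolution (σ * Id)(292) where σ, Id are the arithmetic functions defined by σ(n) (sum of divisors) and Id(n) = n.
(σ * Id)(292) = 2499

Divisors of 292: [1, 2, 4, 73, 146, 292]. For each d | 292:
  d = 1: σ(1) · Id(292/1) = 1 · 292 = 292
  d = 2: σ(2) · Id(292/2) = 3 · 146 = 438
  d = 4: σ(4) · Id(292/4) = 7 · 73 = 511
  d = 73: σ(73) · Id(292/73) = 74 · 4 = 296
  d = 146: σ(146) · Id(292/146) = 222 · 2 = 444
  d = 292: σ(292) · Id(292/292) = 518 · 1 = 518
Summing: (σ * Id)(292) = 292 + 438 + 511 + 296 + 444 + 518 = 2499.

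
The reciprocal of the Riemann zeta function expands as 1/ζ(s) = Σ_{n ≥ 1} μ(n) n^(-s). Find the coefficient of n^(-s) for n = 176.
μ(176) = 0

Factor n = 176 = 2^4 · 11. μ(n) = 0 if any exponent ≥ 2 (not squarefree); otherwise μ(n) = (−1)^{ω(n)} where ω(n) is the number of distinct prime factors. Applying: μ(176) = 0.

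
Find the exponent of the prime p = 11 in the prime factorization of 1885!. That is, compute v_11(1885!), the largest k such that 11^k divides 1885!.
v_11(1885!) = 187

Legendre's formula: v_p(n!) = Σ_{k ≥ 1} ⌊n / p^k⌋. For p = 11, n = 1885, the terms are:
  ⌊1885/11^1⌋ = ⌊1885/11⌋ = 171
  ⌊1885/11^2⌋ = ⌊1885/121⌋ = 15
  ⌊1885/11^3⌋ = ⌊1885/1331⌋ = 1
(the next term ⌊1885/11^4⌋ = 0, terminating the sum). Summing: v_11(1885!) = 171 + 15 + 1 = 187.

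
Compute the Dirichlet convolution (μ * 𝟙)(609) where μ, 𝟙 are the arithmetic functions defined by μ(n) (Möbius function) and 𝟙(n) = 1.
(μ * 𝟙)(609) = 0

Divisors of 609: [1, 3, 7, 21, 29, 87, 203, 609]. For each d | 609:
  d = 1: μ(1) · 𝟙(609/1) = 1 · 1 = 1
  d = 3: μ(3) · 𝟙(609/3) = -1 · 1 = -1
  d = 7: μ(7) · 𝟙(609/7) = -1 · 1 = -1
  d = 21: μ(21) · 𝟙(609/21) = 1 · 1 = 1
  d = 29: μ(29) · 𝟙(609/29) = -1 · 1 = -1
  d = 87: μ(87) · 𝟙(609/87) = 1 · 1 = 1
  d = 203: μ(203) · 𝟙(609/203) = 1 · 1 = 1
  d = 609: μ(609) · 𝟙(609/609) = -1 · 1 = -1
Summing: (μ * 𝟙)(609) = 1 + -1 + -1 + 1 + -1 + 1 + 1 + -1 = 0.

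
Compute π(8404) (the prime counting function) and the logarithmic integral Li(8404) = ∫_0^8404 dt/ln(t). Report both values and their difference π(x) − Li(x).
π(8404) = 1051;  Li(8404) ≈ 1071.25;  π(x) − Li(x) ≈ -20.25.

Direct count of primes ≤ 8404 gives π(8404) = 1051. Numerical evaluation of the logarithmic integral gives Li(8404) ≈ 1071.25. The difference π(x) − Li(x) ≈ -20.25 is typically negative for small/moderate x (Li(x) overestimates), though Littlewood's theorem shows this sign changes infinitely often.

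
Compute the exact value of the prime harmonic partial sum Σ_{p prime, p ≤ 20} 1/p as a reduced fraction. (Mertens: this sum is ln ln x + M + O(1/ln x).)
Σ 1/p = 14117683/9699690

π(20) = 8, so the primes ≤ 20 are [2, 3, 5, 7, 11, 13, 17, 19]. Summing 1/p over these primes: 14117683/9699690 ≈ 1.4555. Mertens estimate ln ln(20) + 0.2615 ≈ 1.3587.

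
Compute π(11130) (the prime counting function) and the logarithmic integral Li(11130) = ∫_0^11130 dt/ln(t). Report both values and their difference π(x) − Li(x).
π(11130) = 1348;  Li(11130) ≈ 1368.11;  π(x) − Li(x) ≈ -20.11.

Direct count of primes ≤ 11130 gives π(11130) = 1348. Numerical evaluation of the logarithmic integral gives Li(11130) ≈ 1368.11. The difference π(x) − Li(x) ≈ -20.11 is typically negative for small/moderate x (Li(x) overestimates), though Littlewood's theorem shows this sign changes infinitely often.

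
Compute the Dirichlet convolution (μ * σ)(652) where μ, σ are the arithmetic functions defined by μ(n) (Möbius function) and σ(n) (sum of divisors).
(μ * σ)(652) = 652

Divisors of 652: [1, 2, 4, 163, 326, 652]. For each d | 652:
  d = 1: μ(1) · σ(652/1) = 1 · 1148 = 1148
  d = 2: μ(2) · σ(652/2) = -1 · 492 = -492
  d = 4: μ(4) · σ(652/4) = 0 · 164 = 0
  d = 163: μ(163) · σ(652/163) = -1 · 7 = -7
  d = 326: μ(326) · σ(652/326) = 1 · 3 = 3
  d = 652: μ(652) · σ(652/652) = 0 · 1 = 0
Summing: (μ * σ)(652) = 1148 + -492 + 0 + -7 + 3 + 0 = 652.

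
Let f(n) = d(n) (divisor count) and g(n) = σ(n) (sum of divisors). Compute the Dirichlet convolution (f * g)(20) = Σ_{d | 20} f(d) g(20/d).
(d * σ)(20) = 128

Divisors of 20: [1, 2, 4, 5, 10, 20]. For each d | 20:
  d = 1: d(1) · σ(20/1) = 1 · 42 = 42
  d = 2: d(2) · σ(20/2) = 2 · 18 = 36
  d = 4: d(4) · σ(20/4) = 3 · 6 = 18
  d = 5: d(5) · σ(20/5) = 2 · 7 = 14
  d = 10: d(10) · σ(20/10) = 4 · 3 = 12
  d = 20: d(20) · σ(20/20) = 6 · 1 = 6
Summing: (d * σ)(20) = 42 + 36 + 18 + 14 + 12 + 6 = 128.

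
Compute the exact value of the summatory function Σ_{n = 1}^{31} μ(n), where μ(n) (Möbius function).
Σ_{n ≤ 31} μ(n) = -4

Compute μ(n) for each 1 ≤ n ≤ 31: μ(1) = 1, μ(2) = -1, μ(3) = -1, μ(4) = 0, μ(5) = -1, μ(6) = 1, μ(7) = -1, μ(8) = 0, μ(9) = 0, μ(10) = 1, μ(11) = -1, μ(12) = 0, μ(13) = -1, μ(14) = 1, μ(15) = 1, μ(16) = 0, μ(17) = -1, μ(18) = 0, μ(19) = -1, μ(20) = 0, μ(21) = 1, μ(22) = 1, μ(23) = -1, μ(24) = 0, μ(25) = 0, μ(26) = 1, μ(27) = 0, μ(28) = 0, μ(29) = -1, μ(30) = -1, μ(31) = -1. Summing all 31 values: -4. (Mertens function M(x) = Σ_{n ≤ x} μ(n); on average M(x) should be small (PNT ⟺ M(x) = o(x)).)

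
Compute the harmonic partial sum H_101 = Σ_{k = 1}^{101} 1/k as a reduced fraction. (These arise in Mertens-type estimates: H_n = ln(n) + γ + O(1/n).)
H_101 = 1463919079240743966268954674710929768361083/281670315928038407744716588098661706369472

Direct summation: H_101 = 1 + 1/2 + ... + 1/101. The least common denominator is lcm(1, ..., 101) = 7041757898200960193617914702466542659236800; over this denominator the numerator is 7041757898200960193617914702466542659236800 + 3520878949100480096808957351233271329618400 + 2347252632733653397872638234155514219745600 + 1760439474550240048404478675616635664809200 + 1408351579640192038723582940493308531847360 + 1173626316366826698936319117077757109872800 + 1005965414028708599088273528923791808462400 + 880219737275120024202239337808317832404600 + 782417544244551132624212744718504739915200 + 704175789820096019361791470246654265923680 + 640159808927360017601628609315140241748800 + 586813158183413349468159558538878554936400 + 541673684476996937970608823266657127633600 + 502982707014354299544136764461895904231200 + 469450526546730679574527646831102843949120 + 440109868637560012101119668904158916202300 + 414221052835350599624583217792149568190400 + 391208772122275566312106372359252369957600 + 370618836747418957558837615919291718907200 + 352087894910048009680895735123327132961840 + 335321804676236199696091176307930602820800 + 320079904463680008800814304657570120874400 + 306163386878302617113822378368110550401600 + 293406579091706674734079779269439277468200 + 281670315928038407744716588098661706369472 + 270836842238498468985304411633328563816800 + 260805848081517044208070914906168246638400 + 251491353507177149772068382230947952115600 + 242819237868998627366134989740225608939200 + 234725263273365339787263823415551421974560 + 227153480587127748181223054918275569652800 + 220054934318780006050559834452079458101150 + 213386602975786672533876203105046747249600 + 207110526417675299812291608896074784095200 + 201193082805741719817654705784758361692480 + 195604386061137783156053186179626184978800 + 190317781032458383611294991958555207006400 + 185309418373709478779418807959645859453600 + 180557894825665645990202941088885709211200 + 176043947455024004840447867561663566480920 + 171750192639047809600436943962598601444800 + 167660902338118099848045588153965301410400 + 163761811586068841712044527964338201377600 + 160039952231840004400407152328785060437200 + 156483508848910226524842548943700947983040 + 153081693439151308556911189184055275200800 + 149824636131935323268466270265245588494400 + 146703289545853337367039889634719638734100 + 143709344861244085584039075560541686923200 + 140835157964019203872358294049330853184736 + 138073684278450199874861072597383189396800 + 135418421119249234492652205816664281908400 + 132863356569829437615432352876727219985600 + 130402924040758522104035457453084123319200 + 128031961785472003520325721863028048349760 + 125745676753588574886034191115473976057800 + 123539612249139652519612538639763906302400 + 121409618934499313683067494870112804469600 + 119351828783067121925727367838415977275200 + 117362631636682669893631911707775710987280 + 115438654068868199895375650860107256708800 + 113576740293563874090611527459137784826400 + 111773934892078733232030392102643534273600 + 110027467159390003025279917226039729050575 + 108334736895399387594121764653331425526720 + 106693301487893336266938101552523373624800 + 105100864152253137218177831380097651630400 + 103555263208837649906145804448037392047600 + 102054462292767539037940792789370183467200 + 100596541402870859908827352892379180846240 + 99179688707055777374900207076993558580800 + 97802193030568891578026593089813092489400 + 96462436961656988953670064417349899441600 + 95158890516229191805647495979277603503200 + 93890105309346135914905529366220568789824 + 92654709186854739389709403979822929726800 + 91451401275337145371661229902162891678400 + 90278947412832822995101470544442854605600 + 89136175926594432830606515221095476699200 + 88021973727512002420223933780831783240460 + 86935282693839014736023638302056082212800 + 85875096319523904800218471981299300722400 + 84840456604830845706239936174295694689600 + 83830451169059049924022794076982650705200 + 82844210567070119924916643558429913638080 + 81880905793034420856022263982169100688800 + 80939745956332875788711663246741869646400 + 80019976115920002200203576164392530218600 + 79120875260684945995706906769286996171200 + 78241754424455113262421274471850473991520 + 77381954925285276852944117609522446804800 + 76540846719575654278455594592027637600400 + 75717826862375916060407684972758523217600 + 74912318065967661634233135132622794247200 + 74123767349483791511767523183858343781440 + 73351644772926668683519944817359819367050 + 72595442249494434985751697963572604734400 + 71854672430622042792019537780270843461600 + 71128867658595557511292067701682249083200 + 70417578982009601936179147024665426592368 + 69720375229712477164533808935312303556800 = 36597976981018599156723866867773244209027075, so H_101 = 36597976981018599156723866867773244209027075/7041757898200960193617914702466542659236800; reducing by gcd(36597976981018599156723866867773244209027075, 7041757898200960193617914702466542659236800) = 25 gives 1463919079240743966268954674710929768361083/281670315928038407744716588098661706369472 ≈ 5.19728. (The PNT-adjacent estimate ln(101) + γ ≈ 5.19234 matches within O(1/n).)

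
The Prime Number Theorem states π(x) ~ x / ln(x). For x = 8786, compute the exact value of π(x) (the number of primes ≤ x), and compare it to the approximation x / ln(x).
π(8786) = 1095;  x/ln(x) ≈ 967.52;  relative error ≈ 11.64%.

Directly count primes up to 8786: π(8786) = 1095. The PNT approximation gives 8786/ln(8786) ≈ 8786/9.08091 ≈ 967.52. Relative error (π(x) − x/ln(x)) / π(x) ≈ 11.64%; the approximation is known to undercount slightly (Li(x) is a better estimate).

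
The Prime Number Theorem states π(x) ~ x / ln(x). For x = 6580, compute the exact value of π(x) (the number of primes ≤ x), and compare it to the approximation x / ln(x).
π(6580) = 851;  x/ln(x) ≈ 748.43;  relative error ≈ 12.05%.

Directly count primes up to 6580: π(6580) = 851. The PNT approximation gives 6580/ln(6580) ≈ 6580/8.79179 ≈ 748.43. Relative error (π(x) − x/ln(x)) / π(x) ≈ 12.05%; the approximation is known to undercount slightly (Li(x) is a better estimate).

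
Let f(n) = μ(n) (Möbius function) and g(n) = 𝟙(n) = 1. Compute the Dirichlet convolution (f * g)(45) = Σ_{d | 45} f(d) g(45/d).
(μ * 𝟙)(45) = 0

Divisors of 45: [1, 3, 5, 9, 15, 45]. For each d | 45:
  d = 1: μ(1) · 𝟙(45/1) = 1 · 1 = 1
  d = 3: μ(3) · 𝟙(45/3) = -1 · 1 = -1
  d = 5: μ(5) · 𝟙(45/5) = -1 · 1 = -1
  d = 9: μ(9) · 𝟙(45/9) = 0 · 1 = 0
  d = 15: μ(15) · 𝟙(45/15) = 1 · 1 = 1
  d = 45: μ(45) · 𝟙(45/45) = 0 · 1 = 0
Summing: (μ * 𝟙)(45) = 1 + -1 + -1 + 0 + 1 + 0 = 0.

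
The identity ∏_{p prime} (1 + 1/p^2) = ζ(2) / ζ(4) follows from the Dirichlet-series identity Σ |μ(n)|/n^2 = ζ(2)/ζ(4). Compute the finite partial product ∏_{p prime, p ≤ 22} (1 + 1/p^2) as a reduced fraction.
∏ = 6403780000/4257193941

The primes p ≤ 22 are [2, 3, 5, 7, 11, 13, 17, 19]. For each, (1 + 1/p^2) = (p^2 + 1)/p^2. Multiplying these fractions over p ∈ [2, 3, 5, 7, 11, 13, 17, 19] gives 6403780000/4257193941. (In the limit P → ∞ this tends to ζ(2)/ζ(4).)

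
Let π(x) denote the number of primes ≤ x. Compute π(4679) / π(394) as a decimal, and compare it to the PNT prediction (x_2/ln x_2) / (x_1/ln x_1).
π(4679)/π(394) = 633/77 ≈ 8.2208;  PNT prediction ≈ 8.3983.

π(394) = 77 and π(4679) = 633, so π(4679)/π(394) ≈ 8.2208. The PNT-predicted ratio is (4679/ln(4679)) / (394/ln(394)) ≈ 8.3983. The two agree to within a few percent, as expected.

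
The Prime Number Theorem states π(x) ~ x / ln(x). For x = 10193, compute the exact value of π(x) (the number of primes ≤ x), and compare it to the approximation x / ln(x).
π(10193) = 1252;  x/ln(x) ≈ 1104.40;  relative error ≈ 11.79%.

Directly count primes up to 10193: π(10193) = 1252. The PNT approximation gives 10193/ln(10193) ≈ 10193/9.22946 ≈ 1104.40. Relative error (π(x) − x/ln(x)) / π(x) ≈ 11.79%; the approximation is known to undercount slightly (Li(x) is a better estimate).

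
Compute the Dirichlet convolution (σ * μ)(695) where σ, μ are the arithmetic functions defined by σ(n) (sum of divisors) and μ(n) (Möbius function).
(σ * μ)(695) = 695

Divisors of 695: [1, 5, 139, 695]. For each d | 695:
  d = 1: σ(1) · μ(695/1) = 1 · 1 = 1
  d = 5: σ(5) · μ(695/5) = 6 · -1 = -6
  d = 139: σ(139) · μ(695/139) = 140 · -1 = -140
  d = 695: σ(695) · μ(695/695) = 840 · 1 = 840
Summing: (σ * μ)(695) = 1 + -6 + -140 + 840 = 695.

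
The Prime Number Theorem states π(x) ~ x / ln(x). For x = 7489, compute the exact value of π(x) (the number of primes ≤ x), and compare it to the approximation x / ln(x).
π(7489) = 949;  x/ln(x) ≈ 839.46;  relative error ≈ 11.54%.

Directly count primes up to 7489: π(7489) = 949. The PNT approximation gives 7489/ln(7489) ≈ 7489/8.92119 ≈ 839.46. Relative error (π(x) − x/ln(x)) / π(x) ≈ 11.54%; the approximation is known to undercount slightly (Li(x) is a better estimate).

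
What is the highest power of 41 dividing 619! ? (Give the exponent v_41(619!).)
v_41(619!) = 15

Legendre's formula: v_p(n!) = Σ_{k ≥ 1} ⌊n / p^k⌋. For p = 41, n = 619, the terms are:
  ⌊619/41^1⌋ = ⌊619/41⌋ = 15
(the next term ⌊619/41^2⌋ = 0, terminating the sum). Summing: v_41(619!) = 15 = 15.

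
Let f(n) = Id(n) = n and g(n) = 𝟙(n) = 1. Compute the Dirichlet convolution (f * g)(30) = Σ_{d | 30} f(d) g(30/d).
(Id * 𝟙)(30) = 72

Divisors of 30: [1, 2, 3, 5, 6, 10, 15, 30]. For each d | 30:
  d = 1: Id(1) · 𝟙(30/1) = 1 · 1 = 1
  d = 2: Id(2) · 𝟙(30/2) = 2 · 1 = 2
  d = 3: Id(3) · 𝟙(30/3) = 3 · 1 = 3
  d = 5: Id(5) · 𝟙(30/5) = 5 · 1 = 5
  d = 6: Id(6) · 𝟙(30/6) = 6 · 1 = 6
  d = 10: Id(10) · 𝟙(30/10) = 10 · 1 = 10
  d = 15: Id(15) · 𝟙(30/15) = 15 · 1 = 15
  d = 30: Id(30) · 𝟙(30/30) = 30 · 1 = 30
Summing: (Id * 𝟙)(30) = 1 + 2 + 3 + 5 + 6 + 10 + 15 + 30 = 72.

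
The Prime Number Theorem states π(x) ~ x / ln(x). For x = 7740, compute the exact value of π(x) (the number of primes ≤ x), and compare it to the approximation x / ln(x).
π(7740) = 981;  x/ln(x) ≈ 864.40;  relative error ≈ 11.89%.

Directly count primes up to 7740: π(7740) = 981. The PNT approximation gives 7740/ln(7740) ≈ 7740/8.95416 ≈ 864.40. Relative error (π(x) − x/ln(x)) / π(x) ≈ 11.89%; the approximation is known to undercount slightly (Li(x) is a better estimate).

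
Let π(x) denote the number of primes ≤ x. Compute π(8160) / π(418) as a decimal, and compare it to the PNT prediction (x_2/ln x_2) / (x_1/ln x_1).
π(8160)/π(418) = 1023/80 ≈ 12.7875;  PNT prediction ≈ 13.0811.

π(418) = 80 and π(8160) = 1023, so π(8160)/π(418) ≈ 12.7875. The PNT-predicted ratio is (8160/ln(8160)) / (418/ln(418)) ≈ 13.0811. The two agree to within a few percent, as expected.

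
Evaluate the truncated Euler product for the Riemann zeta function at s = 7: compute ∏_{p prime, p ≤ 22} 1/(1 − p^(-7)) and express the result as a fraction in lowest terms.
∏ = 155826023762586560111512988551201501037015625/154535761885293084095586902270463356349603488

The primes p ≤ 22 are [2, 3, 5, 7, 11, 13, 17, 19]. For each prime, (1 − 1/p^7)^(-1) = p^7 / (p^7 − 1). The product is (1 − 1/2^7)^(-1), (1 − 1/3^7)^(-1), (1 − 1/5^7)^(-1), (1 − 1/7^7)^(-1), (1 − 1/11^7)^(-1), (1 − 1/13^7)^(-1), (1 − 1/17^7)^(-1), (1 − 1/19^7)^(-1) = ∏ p^7 / (p^7 − 1) = 155826023762586560111512988551201501037015625/154535761885293084095586902270463356349603488.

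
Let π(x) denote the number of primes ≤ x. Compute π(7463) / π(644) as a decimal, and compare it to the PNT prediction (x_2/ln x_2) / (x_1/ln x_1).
π(7463)/π(644) = 945/117 ≈ 8.0769;  PNT prediction ≈ 8.4047.

π(644) = 117 and π(7463) = 945, so π(7463)/π(644) ≈ 8.0769. The PNT-predicted ratio is (7463/ln(7463)) / (644/ln(644)) ≈ 8.4047. The two agree to within a few percent, as expected.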